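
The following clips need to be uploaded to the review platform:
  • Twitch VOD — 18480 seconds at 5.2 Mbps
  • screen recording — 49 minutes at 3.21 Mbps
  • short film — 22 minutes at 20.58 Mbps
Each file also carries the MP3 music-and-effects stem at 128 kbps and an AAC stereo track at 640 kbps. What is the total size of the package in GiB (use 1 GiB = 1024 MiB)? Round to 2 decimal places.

17.48 GiB

Audio total: 128 + 640 = 768 kbps = 0.768 Mbps.
Twitch VOD: 5.968 Mbps × 18480 s = 110288.6 Mb
screen recording: 3.978 Mbps × 2940 s = 11695.3 Mb
short film: 21.348 Mbps × 1320 s = 28179.4 Mb
Total: 150163.3 Mb = 18770.4 MB.
= 17.48 GiB.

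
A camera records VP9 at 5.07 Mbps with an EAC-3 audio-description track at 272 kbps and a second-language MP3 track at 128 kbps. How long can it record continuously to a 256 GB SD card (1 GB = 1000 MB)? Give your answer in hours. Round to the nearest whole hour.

104 hours

Audio total: 272 + 128 = 400 kbps = 0.400 Mbps.
Total bitrate: 5.07 + 0.400 = 5.470 Mbps.
Capacity: 256 GB = 2,048,000 Mb.
Recording time: 2,048,000 / 5.470 = 374,406 s ≈ 104 hours.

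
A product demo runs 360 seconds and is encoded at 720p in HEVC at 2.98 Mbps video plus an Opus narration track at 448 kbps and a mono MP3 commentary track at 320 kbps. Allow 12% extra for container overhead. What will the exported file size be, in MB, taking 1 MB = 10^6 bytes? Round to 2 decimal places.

Audio total: 448 + 320 = 768 kbps = 0.768 Mbps.
Total bitrate: 2.98 + 0.768 = 3.748 Mbps.
Stream data: 3.748 Mbps × 360 s = 1349.3 Mb.
With 12% container overhead: ×1.12.
1,511 Mb ÷ 8 = 188.9 MB → 188.9 MB.

188.90 MB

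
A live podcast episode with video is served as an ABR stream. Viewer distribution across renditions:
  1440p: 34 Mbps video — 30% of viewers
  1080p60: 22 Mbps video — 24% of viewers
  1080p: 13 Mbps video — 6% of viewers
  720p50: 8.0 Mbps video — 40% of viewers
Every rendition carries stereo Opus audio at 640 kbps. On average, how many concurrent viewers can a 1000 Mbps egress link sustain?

49

Audio: 640 kbps = 0.640 Mbps.
Average per-viewer bitrate: 0.30×34.640 + 0.24×22.640 + 0.06×13.640 + 0.40×8.640 = 20.100 Mbps.
1000 Mbps = 1,000 Mbps; 1,000 / 20.100 = 49.75 → 49.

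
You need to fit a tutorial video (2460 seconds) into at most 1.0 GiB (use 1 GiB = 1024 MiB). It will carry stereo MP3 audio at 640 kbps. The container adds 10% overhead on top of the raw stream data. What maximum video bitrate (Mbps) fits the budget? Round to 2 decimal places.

2.53 Mbps

Budget: 1.0 GiB = 8589.9 Mb.
Stream payload after overhead: 8589.9 / 1.10 = 7809.0 Mb.
Total bitrate budget: 7809.0 Mb / 2460 s = 3.174 Mbps.
Audio: 640 kbps = 0.640 Mbps.
Video: 3.174 − 0.640 = 2.534 Mbps.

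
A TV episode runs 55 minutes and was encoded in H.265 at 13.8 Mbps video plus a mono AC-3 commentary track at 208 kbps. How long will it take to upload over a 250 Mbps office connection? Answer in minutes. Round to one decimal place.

3.1 minutes

55 min = 3300 s
Audio: 208 kbps = 0.208 Mbps.
Total bitrate: 14.008 Mbps.
File: 14.008 Mbps × 3300 s = 46226.4 Mb.
At 250 Mbps: 46226.4 / 250 = 184.9 s ≈ 3.08 minutes.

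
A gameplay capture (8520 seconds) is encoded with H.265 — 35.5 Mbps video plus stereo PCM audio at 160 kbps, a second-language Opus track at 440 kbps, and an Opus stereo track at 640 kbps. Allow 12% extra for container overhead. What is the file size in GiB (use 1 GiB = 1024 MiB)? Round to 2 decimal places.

Audio total: 160 + 440 + 640 = 1240 kbps = 1.240 Mbps.
Total bitrate: 35.5 + 1.240 = 36.740 Mbps.
Stream data: 36.740 Mbps × 8520 s = 313024.8 Mb.
With 12% container overhead: ×1.12.
350,588 Mb = 43,823,472,000 bytes ÷ 1,073,741,824 = 40.81 GiB.

40.81 GiB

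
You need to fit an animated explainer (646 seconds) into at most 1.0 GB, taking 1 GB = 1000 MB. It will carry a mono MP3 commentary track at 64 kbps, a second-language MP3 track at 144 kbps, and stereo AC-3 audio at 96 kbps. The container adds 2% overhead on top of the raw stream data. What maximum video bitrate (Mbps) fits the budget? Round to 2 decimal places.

Budget: 1.0 GB = 8000.0 Mb.
Stream payload after overhead: 8000.0 / 1.02 = 7843.1 Mb.
Total bitrate budget: 7843.1 Mb / 646 s = 12.141 Mbps.
Audio total: 64 + 144 + 96 = 304 kbps = 0.304 Mbps.
Video: 12.141 − 0.304 = 11.837 Mbps.

11.84 Mbps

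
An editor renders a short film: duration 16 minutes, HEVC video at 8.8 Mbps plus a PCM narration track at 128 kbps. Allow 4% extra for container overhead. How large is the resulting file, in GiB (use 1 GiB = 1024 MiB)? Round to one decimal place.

1.0 GiB

16 min = 960 s
Audio: 128 kbps = 0.128 Mbps.
Total bitrate: 8.8 + 0.128 = 8.928 Mbps.
Stream data: 8.928 Mbps × 960 s = 8570.9 Mb.
With 4% container overhead: ×1.04.
8,914 Mb = 1,114,214,400 bytes ÷ 1,073,741,824 = 1.038 GiB.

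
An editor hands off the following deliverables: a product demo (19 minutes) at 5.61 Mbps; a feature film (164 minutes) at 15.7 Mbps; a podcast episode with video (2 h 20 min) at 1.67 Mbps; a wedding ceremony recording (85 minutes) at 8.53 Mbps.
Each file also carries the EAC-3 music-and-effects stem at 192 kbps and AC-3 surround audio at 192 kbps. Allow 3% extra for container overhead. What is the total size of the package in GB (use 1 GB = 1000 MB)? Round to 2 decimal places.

Audio total: 192 + 192 = 384 kbps = 0.384 Mbps.
product demo: 5.994 Mbps × 1140 s × 1.03 = 7038.2 Mb
feature film: 16.084 Mbps × 9840 s × 1.03 = 163014.6 Mb
podcast episode with video: 2.054 Mbps × 8400 s × 1.03 = 17771.2 Mb
wedding ceremony recording: 8.914 Mbps × 5100 s × 1.03 = 46825.2 Mb
Total: 234649.2 Mb = 29331.1 MB.
= 29.33 GB.

29.33 GB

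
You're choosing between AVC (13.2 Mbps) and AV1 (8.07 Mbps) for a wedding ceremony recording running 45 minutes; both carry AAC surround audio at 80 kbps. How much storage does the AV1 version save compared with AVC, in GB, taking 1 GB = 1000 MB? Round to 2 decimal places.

1.73 GB

45 min = 2700 s
Audio: 80 kbps = 0.080 Mbps.
AVC: 13.280 Mbps × 2700 s = 35856.0 Mb = 4.482 GB.
AV1: 8.150 Mbps × 2700 s = 22005.0 Mb = 2.751 GB.
Saving: 4.482 − 2.751 = 1.731 GB.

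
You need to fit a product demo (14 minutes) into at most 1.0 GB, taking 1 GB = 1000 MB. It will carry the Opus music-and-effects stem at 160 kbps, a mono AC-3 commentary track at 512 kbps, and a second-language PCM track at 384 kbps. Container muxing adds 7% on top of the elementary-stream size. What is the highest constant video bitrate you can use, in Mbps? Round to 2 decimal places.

7.84 Mbps

Budget: 1.0 GB = 8000.0 Mb.
Stream payload after overhead: 8000.0 / 1.07 = 7476.6 Mb.
14 min = 840 s
Total bitrate budget: 7476.6 Mb / 840 s = 8.901 Mbps.
Audio total: 160 + 512 + 384 = 1056 kbps = 1.056 Mbps.
Video: 8.901 − 1.056 = 7.845 Mbps.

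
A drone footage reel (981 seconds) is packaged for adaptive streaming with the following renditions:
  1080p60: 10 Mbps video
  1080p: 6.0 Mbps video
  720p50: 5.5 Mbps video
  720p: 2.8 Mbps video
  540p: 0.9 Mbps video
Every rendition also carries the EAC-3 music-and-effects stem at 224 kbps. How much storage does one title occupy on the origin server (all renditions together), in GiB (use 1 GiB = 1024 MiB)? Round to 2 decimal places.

Audio: 224 kbps = 0.224 Mbps.
Sum of rendition bitrates: (10+0.224) + (6.0+0.224) + (5.5+0.224) + (2.8+0.224) + (0.9+0.224) = 26.320 Mbps.
× 981 s = 25,820 Mb = 3,227 MB = 3.006 GiB.

3.01 GiB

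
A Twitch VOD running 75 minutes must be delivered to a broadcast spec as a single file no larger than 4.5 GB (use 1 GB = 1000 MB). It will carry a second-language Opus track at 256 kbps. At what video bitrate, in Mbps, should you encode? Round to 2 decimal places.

7.74 Mbps

Budget: 4.5 GB = 36000.0 Mb.
75 min = 4500 s
Total bitrate budget: 36000.0 Mb / 4500 s = 8.000 Mbps.
Audio: 256 kbps = 0.256 Mbps.
Video: 8.000 − 0.256 = 7.744 Mbps.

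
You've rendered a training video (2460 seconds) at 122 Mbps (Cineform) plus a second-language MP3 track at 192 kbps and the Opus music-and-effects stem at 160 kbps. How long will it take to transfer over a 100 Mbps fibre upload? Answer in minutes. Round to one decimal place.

Audio total: 192 + 160 = 352 kbps = 0.352 Mbps.
Total bitrate: 122.352 Mbps.
File: 122.352 Mbps × 2460 s = 300985.9 Mb.
At 100 Mbps: 300985.9 / 100 = 3009.9 s ≈ 50.2 minutes.

50.2 minutes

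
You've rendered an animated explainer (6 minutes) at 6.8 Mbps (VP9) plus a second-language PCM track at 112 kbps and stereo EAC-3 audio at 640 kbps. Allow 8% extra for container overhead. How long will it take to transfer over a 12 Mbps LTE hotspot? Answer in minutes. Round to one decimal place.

6 min = 360 s
Audio total: 112 + 640 = 752 kbps = 0.752 Mbps.
Total bitrate: 7.552 Mbps.
File: 7.552 Mbps × 360 s = 2718.7 Mb.
With 8% container overhead: ×1.08. → 2936.2 Mb.
At 12 Mbps: 2936.2 / 12 = 244.7 s ≈ 4.08 minutes.

4.1 minutes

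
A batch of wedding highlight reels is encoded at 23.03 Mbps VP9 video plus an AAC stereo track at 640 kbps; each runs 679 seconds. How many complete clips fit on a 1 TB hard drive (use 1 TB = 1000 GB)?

Audio: 640 kbps = 0.640 Mbps.
Total bitrate: 23.670 Mbps.
Per item: 23.670 Mbps × 679 s = 16,072 Mb = 2,009 MB.
Capacity: 1 TB = 8,000,000 Mb; 497.76 items → 497 complete.

497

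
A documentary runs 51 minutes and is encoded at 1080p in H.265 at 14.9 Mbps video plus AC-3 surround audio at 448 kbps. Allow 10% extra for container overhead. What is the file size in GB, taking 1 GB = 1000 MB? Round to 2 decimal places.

51 min = 3060 s
Audio: 448 kbps = 0.448 Mbps.
Total bitrate: 14.9 + 0.448 = 15.348 Mbps.
Stream data: 15.348 Mbps × 3060 s = 46964.9 Mb.
With 10% container overhead: ×1.10.
51,661 Mb ÷ 8 = 6,458 MB → 6.458 GB.

6.46 GB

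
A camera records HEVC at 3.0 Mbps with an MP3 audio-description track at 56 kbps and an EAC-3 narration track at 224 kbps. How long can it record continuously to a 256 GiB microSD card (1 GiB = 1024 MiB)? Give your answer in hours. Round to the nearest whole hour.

186 hours

Audio total: 56 + 224 = 280 kbps = 0.280 Mbps.
Total bitrate: 3.0 + 0.280 = 3.280 Mbps.
Capacity: 256 GiB = 2,199,023 Mb.
Recording time: 2,199,023 / 3.280 = 670,434 s ≈ 186 hours.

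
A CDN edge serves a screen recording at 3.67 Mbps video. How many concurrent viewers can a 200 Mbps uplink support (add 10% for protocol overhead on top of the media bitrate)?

On the wire with 10% overhead: 4.037 Mbps.
200 Mbps = 200.0 Mbps; 200.0 / 4.037 = 49.54 → 49 viewers.

49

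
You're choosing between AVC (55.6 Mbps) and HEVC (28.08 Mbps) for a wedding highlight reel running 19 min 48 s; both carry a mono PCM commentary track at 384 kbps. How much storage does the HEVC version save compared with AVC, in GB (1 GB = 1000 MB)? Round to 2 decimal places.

19 min 48 s = 1188 s
Audio: 384 kbps = 0.384 Mbps.
AVC: 55.984 Mbps × 1188 s = 66509.0 Mb = 8.314 GB.
HEVC: 28.464 Mbps × 1188 s = 33815.2 Mb = 4.227 GB.
Saving: 8.314 − 4.227 = 4.087 GB.

4.09 GB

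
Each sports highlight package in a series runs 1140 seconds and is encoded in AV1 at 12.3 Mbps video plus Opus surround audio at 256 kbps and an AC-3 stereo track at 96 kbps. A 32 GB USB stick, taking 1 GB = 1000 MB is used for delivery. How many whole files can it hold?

Audio total: 256 + 96 = 352 kbps = 0.352 Mbps.
Total bitrate: 12.652 Mbps.
Per item: 12.652 Mbps × 1140 s = 14,423 Mb = 1,803 MB.
Capacity: 32 GB = 256,000 Mb; 17.75 items → 17 complete.

17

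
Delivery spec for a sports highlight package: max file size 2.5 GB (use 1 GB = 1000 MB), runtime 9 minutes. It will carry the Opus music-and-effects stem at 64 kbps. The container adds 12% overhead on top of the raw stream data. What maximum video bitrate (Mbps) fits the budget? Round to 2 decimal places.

Budget: 2.5 GB = 20000.0 Mb.
Stream payload after overhead: 20000.0 / 1.12 = 17857.1 Mb.
9 min = 540 s
Total bitrate budget: 17857.1 Mb / 540 s = 33.069 Mbps.
Audio: 64 kbps = 0.064 Mbps.
Video: 33.069 − 0.064 = 33.005 Mbps.

33.00 Mbps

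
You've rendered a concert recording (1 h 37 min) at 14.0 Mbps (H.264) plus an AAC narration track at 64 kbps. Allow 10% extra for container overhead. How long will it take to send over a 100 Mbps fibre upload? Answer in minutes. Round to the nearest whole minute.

15 minutes

1 h 37 min = 97 min = 5820 s
Audio: 64 kbps = 0.064 Mbps.
Total bitrate: 14.064 Mbps.
File: 14.064 Mbps × 5820 s = 81852.5 Mb.
With 10% container overhead: ×1.10. → 90037.7 Mb.
At 100 Mbps: 90037.7 / 100 = 900.4 s ≈ 15 minutes.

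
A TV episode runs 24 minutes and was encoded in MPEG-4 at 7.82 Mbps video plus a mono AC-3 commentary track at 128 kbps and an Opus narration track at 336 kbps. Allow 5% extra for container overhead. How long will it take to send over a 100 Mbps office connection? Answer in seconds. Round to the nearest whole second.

24 min = 1440 s
Audio total: 128 + 336 = 464 kbps = 0.464 Mbps.
Total bitrate: 8.284 Mbps.
File: 8.284 Mbps × 1440 s = 11929.0 Mb.
With 5% container overhead: ×1.05. → 12525.4 Mb.
At 100 Mbps: 12525.4 / 100 = 125.3 s ≈ 125 seconds.

125 seconds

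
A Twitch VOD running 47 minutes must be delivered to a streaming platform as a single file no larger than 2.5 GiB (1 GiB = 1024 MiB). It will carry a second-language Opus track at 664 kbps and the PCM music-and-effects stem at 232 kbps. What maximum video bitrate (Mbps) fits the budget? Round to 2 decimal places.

Budget: 2.5 GiB = 21474.8 Mb.
47 min = 2820 s
Total bitrate budget: 21474.8 Mb / 2820 s = 7.615 Mbps.
Audio total: 664 + 232 = 896 kbps = 0.896 Mbps.
Video: 7.615 − 0.896 = 6.719 Mbps.

6.72 Mbps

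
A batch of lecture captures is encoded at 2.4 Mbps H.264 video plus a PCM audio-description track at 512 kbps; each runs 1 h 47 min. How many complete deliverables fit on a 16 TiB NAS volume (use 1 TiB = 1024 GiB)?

7528

1 h 47 min = 107 min = 6420 s
Audio: 512 kbps = 0.512 Mbps.
Total bitrate: 2.912 Mbps.
Per item: 2.912 Mbps × 6420 s = 18,695 Mb = 2,337 MB.
Capacity: 16 TiB = 140,737,488 Mb; 7528.07 items → 7528 complete.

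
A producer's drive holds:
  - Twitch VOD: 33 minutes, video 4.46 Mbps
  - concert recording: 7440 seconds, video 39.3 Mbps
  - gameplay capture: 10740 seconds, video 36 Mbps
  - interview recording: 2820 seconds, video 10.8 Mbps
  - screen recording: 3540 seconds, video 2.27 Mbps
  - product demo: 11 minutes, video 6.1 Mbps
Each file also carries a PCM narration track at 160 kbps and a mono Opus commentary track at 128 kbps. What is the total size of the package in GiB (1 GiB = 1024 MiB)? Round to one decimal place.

85.9 GiB

Audio total: 160 + 128 = 288 kbps = 0.288 Mbps.
Twitch VOD: 4.748 Mbps × 1980 s = 9401.0 Mb
concert recording: 39.588 Mbps × 7440 s = 294534.7 Mb
gameplay capture: 36.288 Mbps × 10740 s = 389733.1 Mb
interview recording: 11.088 Mbps × 2820 s = 31268.2 Mb
screen recording: 2.558 Mbps × 3540 s = 9055.3 Mb
product demo: 6.388 Mbps × 660 s = 4216.1 Mb
Total: 738208.4 Mb = 92276.1 MB.
= 85.94 GiB.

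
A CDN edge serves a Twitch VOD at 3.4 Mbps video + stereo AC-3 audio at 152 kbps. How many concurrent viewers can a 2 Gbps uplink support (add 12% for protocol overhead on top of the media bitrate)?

Audio: 152 kbps = 0.152 Mbps.
Per-viewer media rate: 3.552 Mbps.
On the wire with 12% overhead: 3.978 Mbps.
2 Gbps = 2,000 Mbps; 2,000 / 3.978 = 502.73 → 502 viewers.

502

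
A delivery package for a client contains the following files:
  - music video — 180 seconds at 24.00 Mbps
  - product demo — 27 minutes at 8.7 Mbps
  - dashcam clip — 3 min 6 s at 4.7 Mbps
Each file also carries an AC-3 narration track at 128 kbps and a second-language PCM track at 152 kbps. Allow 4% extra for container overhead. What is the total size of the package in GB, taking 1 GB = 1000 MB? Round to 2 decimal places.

2.58 GB

Audio total: 128 + 152 = 280 kbps = 0.280 Mbps.
music video: 24.280 Mbps × 180 s × 1.04 = 4545.2 Mb
product demo: 8.980 Mbps × 1620 s × 1.04 = 15129.5 Mb
dashcam clip: 4.980 Mbps × 186 s × 1.04 = 963.3 Mb
Total: 20638.1 Mb = 2579.8 MB.
= 2.580 GB.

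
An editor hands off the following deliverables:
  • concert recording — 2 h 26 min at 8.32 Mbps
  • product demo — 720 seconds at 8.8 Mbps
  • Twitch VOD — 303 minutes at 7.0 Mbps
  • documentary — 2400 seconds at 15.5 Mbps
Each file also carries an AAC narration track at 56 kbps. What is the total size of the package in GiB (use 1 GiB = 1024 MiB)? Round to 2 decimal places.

Audio: 56 kbps = 0.056 Mbps.
concert recording: 8.376 Mbps × 8760 s = 73373.8 Mb
product demo: 8.856 Mbps × 720 s = 6376.3 Mb
Twitch VOD: 7.056 Mbps × 18180 s = 128278.1 Mb
documentary: 15.556 Mbps × 2400 s = 37334.4 Mb
Total: 245362.6 Mb = 30670.3 MB.
= 28.56 GiB.

28.56 GiB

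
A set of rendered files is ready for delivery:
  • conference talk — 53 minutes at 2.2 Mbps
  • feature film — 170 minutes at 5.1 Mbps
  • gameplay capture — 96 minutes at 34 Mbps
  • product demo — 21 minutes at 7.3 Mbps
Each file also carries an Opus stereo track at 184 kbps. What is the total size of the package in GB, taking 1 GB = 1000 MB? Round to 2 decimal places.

Audio: 184 kbps = 0.184 Mbps.
conference talk: 2.384 Mbps × 3180 s = 7581.1 Mb
feature film: 5.284 Mbps × 10200 s = 53896.8 Mb
gameplay capture: 34.184 Mbps × 5760 s = 196899.8 Mb
product demo: 7.484 Mbps × 1260 s = 9429.8 Mb
Total: 267807.6 Mb = 33475.9 MB.
= 33.48 GB.

33.48 GB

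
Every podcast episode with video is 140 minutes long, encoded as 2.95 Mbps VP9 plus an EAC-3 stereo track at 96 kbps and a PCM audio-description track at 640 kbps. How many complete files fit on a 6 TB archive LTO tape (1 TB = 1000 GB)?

1550

140 min = 8400 s
Audio total: 96 + 640 = 736 kbps = 0.736 Mbps.
Total bitrate: 3.686 Mbps.
Per item: 3.686 Mbps × 8400 s = 30,962 Mb = 3,870 MB.
Capacity: 6 TB = 48,000,000 Mb; 1550.27 items → 1550 complete.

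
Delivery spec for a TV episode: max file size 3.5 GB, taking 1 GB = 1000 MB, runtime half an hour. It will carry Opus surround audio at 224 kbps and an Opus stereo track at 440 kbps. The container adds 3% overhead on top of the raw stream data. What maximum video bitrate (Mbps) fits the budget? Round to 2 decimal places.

14.44 Mbps

Budget: 3.5 GB = 28000.0 Mb.
Stream payload after overhead: 28000.0 / 1.03 = 27184.5 Mb.
30 min = 1800 s
Total bitrate budget: 27184.5 Mb / 1800 s = 15.102 Mbps.
Audio total: 224 + 440 = 664 kbps = 0.664 Mbps.
Video: 15.102 − 0.664 = 14.438 Mbps.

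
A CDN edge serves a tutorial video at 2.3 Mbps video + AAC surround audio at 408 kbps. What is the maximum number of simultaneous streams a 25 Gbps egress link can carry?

Audio: 408 kbps = 0.408 Mbps.
Per-viewer media rate: 2.708 Mbps.
25 Gbps = 25,000 Mbps; 25,000 / 2.708 = 9231.91 → 9231 viewers.

9231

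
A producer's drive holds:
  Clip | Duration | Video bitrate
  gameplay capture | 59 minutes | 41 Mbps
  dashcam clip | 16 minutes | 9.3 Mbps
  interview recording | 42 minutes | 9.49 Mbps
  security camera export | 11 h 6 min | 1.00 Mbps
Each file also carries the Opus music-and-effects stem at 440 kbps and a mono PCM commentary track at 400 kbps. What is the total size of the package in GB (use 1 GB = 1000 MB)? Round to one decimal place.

Audio total: 440 + 400 = 840 kbps = 0.840 Mbps.
gameplay capture: 41.840 Mbps × 3540 s = 148113.6 Mb
dashcam clip: 10.140 Mbps × 960 s = 9734.4 Mb
interview recording: 10.330 Mbps × 2520 s = 26031.6 Mb
security camera export: 1.840 Mbps × 39960 s = 73526.4 Mb
Total: 257406.0 Mb = 32175.8 MB.
= 32.18 GB.

32.2 GB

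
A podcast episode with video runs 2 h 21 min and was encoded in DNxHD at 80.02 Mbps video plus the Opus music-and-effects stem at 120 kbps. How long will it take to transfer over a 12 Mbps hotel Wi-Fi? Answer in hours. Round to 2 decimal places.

2 h 21 min = 141 min = 8460 s
Audio: 120 kbps = 0.120 Mbps.
Total bitrate: 80.140 Mbps.
File: 80.140 Mbps × 8460 s = 677984.4 Mb.
At 12 Mbps: 677984.4 / 12 = 56498.7 s ≈ 15.7 hours.

15.69 hours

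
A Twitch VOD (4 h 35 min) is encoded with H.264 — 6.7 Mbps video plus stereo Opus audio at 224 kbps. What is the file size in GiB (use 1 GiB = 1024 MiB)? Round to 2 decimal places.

4 h 35 min = 275 min = 16500 s
Audio: 224 kbps = 0.224 Mbps.
Total bitrate: 6.7 + 0.224 = 6.924 Mbps.
Stream data: 6.924 Mbps × 16500 s = 114246.0 Mb.
114,246 Mb = 14,280,750,000 bytes ÷ 1,073,741,824 = 13.30 GiB.

13.30 GiB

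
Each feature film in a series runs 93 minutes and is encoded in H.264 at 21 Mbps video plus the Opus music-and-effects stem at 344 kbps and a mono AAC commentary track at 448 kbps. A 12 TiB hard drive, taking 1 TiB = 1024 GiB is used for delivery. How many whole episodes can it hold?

93 min = 5580 s
Audio total: 344 + 448 = 792 kbps = 0.792 Mbps.
Total bitrate: 21.792 Mbps.
Per item: 21.792 Mbps × 5580 s = 121,599 Mb = 15,200 MB.
Capacity: 12 TiB = 105,553,116 Mb; 868.04 items → 868 complete.

868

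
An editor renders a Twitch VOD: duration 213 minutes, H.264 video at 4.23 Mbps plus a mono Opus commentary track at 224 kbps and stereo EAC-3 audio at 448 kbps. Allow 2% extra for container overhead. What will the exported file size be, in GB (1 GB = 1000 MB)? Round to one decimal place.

8.0 GB

213 min = 12780 s
Audio total: 224 + 448 = 672 kbps = 0.672 Mbps.
Total bitrate: 4.23 + 0.672 = 4.902 Mbps.
Stream data: 4.902 Mbps × 12780 s = 62647.6 Mb.
With 2% container overhead: ×1.02.
63,901 Mb ÷ 8 = 7,988 MB → 7.988 GB.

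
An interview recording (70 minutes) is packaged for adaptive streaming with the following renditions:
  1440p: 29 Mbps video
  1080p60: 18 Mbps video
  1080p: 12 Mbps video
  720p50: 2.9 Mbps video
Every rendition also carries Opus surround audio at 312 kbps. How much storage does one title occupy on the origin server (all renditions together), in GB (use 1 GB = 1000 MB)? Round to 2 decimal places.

70 min = 4200 s
Audio: 312 kbps = 0.312 Mbps.
Sum of rendition bitrates: (29+0.312) + (18+0.312) + (12+0.312) + (2.9+0.312) = 63.148 Mbps.
× 4200 s = 265,222 Mb = 33,153 MB = 33.15 GB.

33.15 GB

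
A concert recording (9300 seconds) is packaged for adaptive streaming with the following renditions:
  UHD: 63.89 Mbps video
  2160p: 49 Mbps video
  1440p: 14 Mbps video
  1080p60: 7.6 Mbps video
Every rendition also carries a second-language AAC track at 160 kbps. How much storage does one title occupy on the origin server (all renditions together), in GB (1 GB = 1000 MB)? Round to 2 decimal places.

Audio: 160 kbps = 0.160 Mbps.
Sum of rendition bitrates: (63.89+0.160) + (49+0.160) + (14+0.160) + (7.6+0.160) = 135.130 Mbps.
× 9300 s = 1,256,709 Mb = 157,089 MB = 157.1 GB.

157.09 GB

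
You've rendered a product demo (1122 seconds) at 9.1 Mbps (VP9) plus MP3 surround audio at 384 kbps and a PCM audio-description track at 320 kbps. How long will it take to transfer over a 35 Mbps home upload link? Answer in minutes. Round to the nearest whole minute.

Audio total: 384 + 320 = 704 kbps = 0.704 Mbps.
Total bitrate: 9.804 Mbps.
File: 9.804 Mbps × 1122 s = 11000.1 Mb.
At 35 Mbps: 11000.1 / 35 = 314.3 s ≈ 5.24 minutes.

5 minutes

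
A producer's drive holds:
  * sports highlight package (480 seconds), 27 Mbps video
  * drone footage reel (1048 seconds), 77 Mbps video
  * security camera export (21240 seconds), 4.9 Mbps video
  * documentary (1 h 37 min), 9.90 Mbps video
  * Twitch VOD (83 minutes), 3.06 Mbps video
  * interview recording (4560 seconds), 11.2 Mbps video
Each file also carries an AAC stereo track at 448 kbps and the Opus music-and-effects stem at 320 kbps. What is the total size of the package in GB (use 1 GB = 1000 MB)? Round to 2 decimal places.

43.87 GB

Audio total: 448 + 320 = 768 kbps = 0.768 Mbps.
sports highlight package: 27.768 Mbps × 480 s = 13328.6 Mb
drone footage reel: 77.768 Mbps × 1048 s = 81500.9 Mb
security camera export: 5.668 Mbps × 21240 s = 120388.3 Mb
documentary: 10.668 Mbps × 5820 s = 62087.8 Mb
Twitch VOD: 3.828 Mbps × 4980 s = 19063.4 Mb
interview recording: 11.968 Mbps × 4560 s = 54574.1 Mb
Total: 350943.1 Mb = 43867.9 MB.
= 43.87 GB.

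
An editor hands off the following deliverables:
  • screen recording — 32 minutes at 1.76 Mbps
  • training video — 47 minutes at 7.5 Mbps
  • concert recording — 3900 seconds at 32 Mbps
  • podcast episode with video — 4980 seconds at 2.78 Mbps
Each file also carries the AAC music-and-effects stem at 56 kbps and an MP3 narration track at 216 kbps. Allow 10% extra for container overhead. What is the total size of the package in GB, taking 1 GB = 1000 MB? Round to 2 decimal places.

Audio total: 56 + 216 = 272 kbps = 0.272 Mbps.
screen recording: 2.032 Mbps × 1920 s × 1.10 = 4291.6 Mb
training video: 7.772 Mbps × 2820 s × 1.10 = 24108.7 Mb
concert recording: 32.272 Mbps × 3900 s × 1.10 = 138446.9 Mb
podcast episode with video: 3.052 Mbps × 4980 s × 1.10 = 16718.9 Mb
Total: 183566.1 Mb = 22945.8 MB.
= 22.95 GB.

22.95 GB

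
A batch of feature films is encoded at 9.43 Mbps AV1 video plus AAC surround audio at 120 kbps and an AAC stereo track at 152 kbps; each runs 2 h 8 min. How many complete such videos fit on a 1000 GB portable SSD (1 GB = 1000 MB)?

2 h 8 min = 128 min = 7680 s
Audio total: 120 + 152 = 272 kbps = 0.272 Mbps.
Total bitrate: 9.702 Mbps.
Per item: 9.702 Mbps × 7680 s = 74,511 Mb = 9,314 MB.
Capacity: 1000 GB = 8,000,000 Mb; 107.37 items → 107 complete.

107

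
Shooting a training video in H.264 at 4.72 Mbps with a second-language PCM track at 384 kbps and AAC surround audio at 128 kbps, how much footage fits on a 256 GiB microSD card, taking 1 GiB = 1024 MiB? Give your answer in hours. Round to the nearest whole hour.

117 hours

Audio total: 384 + 128 = 512 kbps = 0.512 Mbps.
Total bitrate: 4.72 + 0.512 = 5.232 Mbps.
Capacity: 256 GiB = 2,199,023 Mb.
Recording time: 2,199,023 / 5.232 = 420,303 s ≈ 117 hours.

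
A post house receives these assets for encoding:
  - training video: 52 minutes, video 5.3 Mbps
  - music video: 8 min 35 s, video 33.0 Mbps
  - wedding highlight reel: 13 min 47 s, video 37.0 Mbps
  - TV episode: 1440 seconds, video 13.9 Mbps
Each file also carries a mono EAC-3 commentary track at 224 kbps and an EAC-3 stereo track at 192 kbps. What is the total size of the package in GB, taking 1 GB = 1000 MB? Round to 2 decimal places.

Audio total: 224 + 192 = 416 kbps = 0.416 Mbps.
training video: 5.716 Mbps × 3120 s = 17833.9 Mb
music video: 33.416 Mbps × 515 s = 17209.2 Mb
wedding highlight reel: 37.416 Mbps × 827 s = 30943.0 Mb
TV episode: 14.316 Mbps × 1440 s = 20615.0 Mb
Total: 86601.2 Mb = 10825.2 MB.
= 10.83 GB.

10.83 GB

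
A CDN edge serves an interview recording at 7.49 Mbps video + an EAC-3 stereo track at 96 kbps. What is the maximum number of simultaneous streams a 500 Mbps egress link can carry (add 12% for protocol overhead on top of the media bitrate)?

58

Audio: 96 kbps = 0.096 Mbps.
Per-viewer media rate: 7.586 Mbps.
On the wire with 12% overhead: 8.496 Mbps.
500 Mbps = 500.0 Mbps; 500.0 / 8.496 = 58.85 → 58 viewers.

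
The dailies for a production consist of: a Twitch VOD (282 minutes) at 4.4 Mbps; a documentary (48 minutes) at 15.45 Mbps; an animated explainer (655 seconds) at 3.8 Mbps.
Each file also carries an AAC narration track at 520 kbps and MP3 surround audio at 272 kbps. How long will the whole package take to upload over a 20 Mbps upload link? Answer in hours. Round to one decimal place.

1.9 hours

Audio total: 520 + 272 = 792 kbps = 0.792 Mbps.
Twitch VOD: 5.192 Mbps × 16920 s = 87848.6 Mb
documentary: 16.242 Mbps × 2880 s = 46777.0 Mb
animated explainer: 4.592 Mbps × 655 s = 3007.8 Mb
Total: 137633.4 Mb = 17204.2 MB.
At 20 Mbps: 137633.4 / 20 = 6882 s ≈ 1.91 hours.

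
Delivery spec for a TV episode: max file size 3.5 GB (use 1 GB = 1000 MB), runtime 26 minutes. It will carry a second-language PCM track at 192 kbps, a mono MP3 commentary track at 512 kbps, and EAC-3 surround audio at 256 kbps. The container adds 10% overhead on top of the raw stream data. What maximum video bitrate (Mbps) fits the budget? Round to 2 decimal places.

15.36 Mbps

Budget: 3.5 GB = 28000.0 Mb.
Stream payload after overhead: 28000.0 / 1.10 = 25454.5 Mb.
26 min = 1560 s
Total bitrate budget: 25454.5 Mb / 1560 s = 16.317 Mbps.
Audio total: 192 + 512 + 256 = 960 kbps = 0.960 Mbps.
Video: 16.317 − 0.960 = 15.357 Mbps.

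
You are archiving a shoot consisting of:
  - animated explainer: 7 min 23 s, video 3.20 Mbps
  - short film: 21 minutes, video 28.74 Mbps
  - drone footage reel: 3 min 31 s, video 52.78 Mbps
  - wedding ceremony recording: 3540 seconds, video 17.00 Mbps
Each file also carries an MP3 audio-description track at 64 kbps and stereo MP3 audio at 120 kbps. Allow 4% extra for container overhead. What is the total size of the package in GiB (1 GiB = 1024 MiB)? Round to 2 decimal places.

Audio total: 64 + 120 = 184 kbps = 0.184 Mbps.
animated explainer: 3.384 Mbps × 443 s × 1.04 = 1559.1 Mb
short film: 28.924 Mbps × 1260 s × 1.04 = 37902.0 Mb
drone footage reel: 52.964 Mbps × 211 s × 1.04 = 11622.4 Mb
wedding ceremony recording: 17.184 Mbps × 3540 s × 1.04 = 63264.6 Mb
Total: 114348.1 Mb = 14293.5 MB.
= 13.31 GiB.

13.31 GiB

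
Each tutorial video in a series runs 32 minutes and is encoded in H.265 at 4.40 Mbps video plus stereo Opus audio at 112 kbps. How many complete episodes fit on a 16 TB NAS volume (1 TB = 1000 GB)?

14775

32 min = 1920 s
Audio: 112 kbps = 0.112 Mbps.
Total bitrate: 4.512 Mbps.
Per item: 4.512 Mbps × 1920 s = 8,663 Mb = 1,083 MB.
Capacity: 16 TB = 128,000,000 Mb; 14775.41 items → 14775 complete.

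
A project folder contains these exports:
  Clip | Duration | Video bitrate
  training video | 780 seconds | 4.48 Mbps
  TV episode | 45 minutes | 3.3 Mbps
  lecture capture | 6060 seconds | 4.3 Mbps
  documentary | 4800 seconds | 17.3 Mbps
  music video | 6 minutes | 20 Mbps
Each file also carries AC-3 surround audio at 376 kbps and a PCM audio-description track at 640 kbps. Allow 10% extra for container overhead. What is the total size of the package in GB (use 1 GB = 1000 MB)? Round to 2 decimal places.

19.75 GB

Audio total: 376 + 640 = 1016 kbps = 1.016 Mbps.
training video: 5.496 Mbps × 780 s × 1.10 = 4715.6 Mb
TV episode: 4.316 Mbps × 2700 s × 1.10 = 12818.5 Mb
lecture capture: 5.316 Mbps × 6060 s × 1.10 = 35436.5 Mb
documentary: 18.316 Mbps × 4800 s × 1.10 = 96708.5 Mb
music video: 21.016 Mbps × 360 s × 1.10 = 8322.3 Mb
Total: 158001.4 Mb = 19750.2 MB.
= 19.75 GB.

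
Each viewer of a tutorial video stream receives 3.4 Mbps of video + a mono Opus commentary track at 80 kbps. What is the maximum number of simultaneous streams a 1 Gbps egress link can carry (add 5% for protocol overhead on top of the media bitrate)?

273

Audio: 80 kbps = 0.080 Mbps.
Per-viewer media rate: 3.480 Mbps.
On the wire with 5% overhead: 3.654 Mbps.
1 Gbps = 1,000 Mbps; 1,000 / 3.654 = 273.67 → 273 viewers.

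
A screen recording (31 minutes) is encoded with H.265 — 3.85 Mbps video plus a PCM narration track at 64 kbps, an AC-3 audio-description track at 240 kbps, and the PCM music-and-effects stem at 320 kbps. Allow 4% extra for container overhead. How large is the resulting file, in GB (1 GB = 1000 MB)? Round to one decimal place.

31 min = 1860 s
Audio total: 64 + 240 + 320 = 624 kbps = 0.624 Mbps.
Total bitrate: 3.85 + 0.624 = 4.474 Mbps.
Stream data: 4.474 Mbps × 1860 s = 8321.6 Mb.
With 4% container overhead: ×1.04.
8,655 Mb ÷ 8 = 1,082 MB → 1.082 GB.

1.1 GB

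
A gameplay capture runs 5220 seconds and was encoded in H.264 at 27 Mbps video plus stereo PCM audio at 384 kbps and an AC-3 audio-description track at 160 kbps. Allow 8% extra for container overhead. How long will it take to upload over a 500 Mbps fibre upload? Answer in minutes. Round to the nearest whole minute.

Audio total: 384 + 160 = 544 kbps = 0.544 Mbps.
Total bitrate: 27.544 Mbps.
File: 27.544 Mbps × 5220 s = 143779.7 Mb.
With 8% container overhead: ×1.08. → 155282.1 Mb.
At 500 Mbps: 155282.1 / 500 = 310.6 s ≈ 5.18 minutes.

5 minutes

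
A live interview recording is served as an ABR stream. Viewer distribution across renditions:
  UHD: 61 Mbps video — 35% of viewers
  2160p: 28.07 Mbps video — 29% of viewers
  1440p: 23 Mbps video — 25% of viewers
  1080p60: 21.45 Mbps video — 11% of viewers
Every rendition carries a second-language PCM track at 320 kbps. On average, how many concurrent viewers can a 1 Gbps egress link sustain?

26

Audio: 320 kbps = 0.320 Mbps.
Average per-viewer bitrate: 0.35×61.320 + 0.29×28.390 + 0.25×23.320 + 0.11×21.770 = 37.920 Mbps.
1 Gbps = 1,000 Mbps; 1,000 / 37.920 = 26.37 → 26.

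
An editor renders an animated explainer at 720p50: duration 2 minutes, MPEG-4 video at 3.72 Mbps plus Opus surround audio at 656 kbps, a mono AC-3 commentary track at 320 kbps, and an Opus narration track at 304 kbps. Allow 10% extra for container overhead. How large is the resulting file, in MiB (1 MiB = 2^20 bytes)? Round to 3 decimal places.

78.678 MiB

2 min = 120 s
Audio total: 656 + 320 + 304 = 1280 kbps = 1.280 Mbps.
Total bitrate: 3.72 + 1.280 = 5.000 Mbps.
Stream data: 5.000 Mbps × 120 s = 600.0 Mb.
With 10% container overhead: ×1.10.
660.0 Mb = 82,500,000 bytes ÷ 1,048,576 = 78.68 MiB.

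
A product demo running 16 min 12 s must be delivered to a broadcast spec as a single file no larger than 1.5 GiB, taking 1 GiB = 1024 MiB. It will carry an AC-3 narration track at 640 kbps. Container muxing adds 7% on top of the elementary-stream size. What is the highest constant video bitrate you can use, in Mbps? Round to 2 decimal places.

Budget: 1.5 GiB = 12884.9 Mb.
Stream payload after overhead: 12884.9 / 1.07 = 12042.0 Mb.
16 min 12 s = 972 s
Total bitrate budget: 12042.0 Mb / 972 s = 12.389 Mbps.
Audio: 640 kbps = 0.640 Mbps.
Video: 12.389 − 0.640 = 11.749 Mbps.

11.75 Mbps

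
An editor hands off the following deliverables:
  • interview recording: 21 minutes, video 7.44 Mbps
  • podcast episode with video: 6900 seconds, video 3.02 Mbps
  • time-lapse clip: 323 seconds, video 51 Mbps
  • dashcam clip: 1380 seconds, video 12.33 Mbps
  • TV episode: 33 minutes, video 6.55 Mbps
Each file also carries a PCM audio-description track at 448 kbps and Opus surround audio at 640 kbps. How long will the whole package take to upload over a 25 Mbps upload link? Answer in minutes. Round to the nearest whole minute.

60 minutes

Audio total: 448 + 640 = 1088 kbps = 1.088 Mbps.
interview recording: 8.528 Mbps × 1260 s = 10745.3 Mb
podcast episode with video: 4.108 Mbps × 6900 s = 28345.2 Mb
time-lapse clip: 52.088 Mbps × 323 s = 16824.4 Mb
dashcam clip: 13.418 Mbps × 1380 s = 18516.8 Mb
TV episode: 7.638 Mbps × 1980 s = 15123.2 Mb
Total: 89555.0 Mb = 11194.4 MB.
At 25 Mbps: 89555.0 / 25 = 3582 s ≈ 59.7 minutes.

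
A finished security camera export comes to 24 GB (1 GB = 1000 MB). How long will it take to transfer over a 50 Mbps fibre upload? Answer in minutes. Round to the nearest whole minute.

64 minutes

File: 24 GB = 192000.0 Mb.
At 50 Mbps: 192000.0 / 50 = 3840.0 s ≈ 64 minutes.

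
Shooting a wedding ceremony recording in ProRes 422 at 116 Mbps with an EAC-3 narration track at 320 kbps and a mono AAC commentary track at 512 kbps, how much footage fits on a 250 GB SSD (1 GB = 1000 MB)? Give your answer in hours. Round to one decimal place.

4.8 hours

Audio total: 320 + 512 = 832 kbps = 0.832 Mbps.
Total bitrate: 116 + 0.832 = 116.832 Mbps.
Capacity: 250 GB = 2,000,000 Mb.
Recording time: 2,000,000 / 116.832 = 17,119 s ≈ 4.76 hours.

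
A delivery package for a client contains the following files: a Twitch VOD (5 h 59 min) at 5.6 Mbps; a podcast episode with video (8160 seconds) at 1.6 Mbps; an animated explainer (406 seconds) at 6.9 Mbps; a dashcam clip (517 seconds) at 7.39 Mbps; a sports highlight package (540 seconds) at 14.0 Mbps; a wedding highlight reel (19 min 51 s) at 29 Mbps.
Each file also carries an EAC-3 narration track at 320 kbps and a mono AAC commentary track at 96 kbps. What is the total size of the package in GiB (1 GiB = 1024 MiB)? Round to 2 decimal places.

Audio total: 320 + 96 = 416 kbps = 0.416 Mbps.
Twitch VOD: 6.016 Mbps × 21540 s = 129584.6 Mb
podcast episode with video: 2.016 Mbps × 8160 s = 16450.6 Mb
animated explainer: 7.316 Mbps × 406 s = 2970.3 Mb
dashcam clip: 7.806 Mbps × 517 s = 4035.7 Mb
sports highlight package: 14.416 Mbps × 540 s = 7784.6 Mb
wedding highlight reel: 29.416 Mbps × 1191 s = 35034.5 Mb
Total: 195860.3 Mb = 24482.5 MB.
= 22.80 GiB.

22.80 GiB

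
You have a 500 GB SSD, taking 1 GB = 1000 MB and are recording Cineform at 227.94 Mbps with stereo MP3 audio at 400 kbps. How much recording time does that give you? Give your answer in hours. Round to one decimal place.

Audio: 400 kbps = 0.400 Mbps.
Total bitrate: 227.94 + 0.400 = 228.340 Mbps.
Capacity: 500 GB = 4,000,000 Mb.
Recording time: 4,000,000 / 228.340 = 17,518 s ≈ 4.87 hours.

4.9 hours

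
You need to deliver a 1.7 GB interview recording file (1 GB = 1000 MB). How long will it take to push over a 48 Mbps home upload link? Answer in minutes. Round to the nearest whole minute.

File: 1.7 GB = 13600.0 Mb.
At 48 Mbps: 13600.0 / 48 = 283.3 s ≈ 4.72 minutes.

5 minutes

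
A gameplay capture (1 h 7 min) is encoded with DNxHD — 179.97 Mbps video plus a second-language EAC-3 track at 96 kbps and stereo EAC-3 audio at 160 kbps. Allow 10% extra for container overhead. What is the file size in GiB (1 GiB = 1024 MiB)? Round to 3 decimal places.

92.778 GiB

1 h 7 min = 67 min = 4020 s
Audio total: 96 + 160 = 256 kbps = 0.256 Mbps.
Total bitrate: 179.97 + 0.256 = 180.226 Mbps.
Stream data: 180.226 Mbps × 4020 s = 724508.5 Mb.
With 10% container overhead: ×1.10.
796,959 Mb = 99,619,921,500 bytes ÷ 1,073,741,824 = 92.78 GiB.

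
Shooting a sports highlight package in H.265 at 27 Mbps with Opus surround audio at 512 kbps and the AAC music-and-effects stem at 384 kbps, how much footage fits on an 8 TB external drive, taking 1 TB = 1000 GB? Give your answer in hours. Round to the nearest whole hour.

Audio total: 512 + 384 = 896 kbps = 0.896 Mbps.
Total bitrate: 27 + 0.896 = 27.896 Mbps.
Capacity: 8 TB = 64,000,000 Mb.
Recording time: 64,000,000 / 27.896 = 2,294,236 s ≈ 637 hours.

637 hours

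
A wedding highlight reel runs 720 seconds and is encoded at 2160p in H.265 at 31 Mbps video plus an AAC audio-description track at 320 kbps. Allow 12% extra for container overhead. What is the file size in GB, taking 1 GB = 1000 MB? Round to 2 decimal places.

Audio: 320 kbps = 0.320 Mbps.
Total bitrate: 31 + 0.320 = 31.320 Mbps.
Stream data: 31.320 Mbps × 720 s = 22550.4 Mb.
With 12% container overhead: ×1.12.
25,256 Mb ÷ 8 = 3,157 MB → 3.157 GB.

3.16 GB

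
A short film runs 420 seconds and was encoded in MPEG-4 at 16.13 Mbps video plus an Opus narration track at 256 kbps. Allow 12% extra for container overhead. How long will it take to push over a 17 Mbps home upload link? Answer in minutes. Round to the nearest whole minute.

8 minutes

Audio: 256 kbps = 0.256 Mbps.
Total bitrate: 16.386 Mbps.
File: 16.386 Mbps × 420 s = 6882.1 Mb.
With 12% container overhead: ×1.12. → 7708.0 Mb.
At 17 Mbps: 7708.0 / 17 = 453.4 s ≈ 7.56 minutes.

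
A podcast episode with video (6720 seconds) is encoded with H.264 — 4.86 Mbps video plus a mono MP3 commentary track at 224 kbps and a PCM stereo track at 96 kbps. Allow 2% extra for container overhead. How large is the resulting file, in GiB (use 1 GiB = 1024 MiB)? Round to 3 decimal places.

4.133 GiB

Audio total: 224 + 96 = 320 kbps = 0.320 Mbps.
Total bitrate: 4.86 + 0.320 = 5.180 Mbps.
Stream data: 5.180 Mbps × 6720 s = 34809.6 Mb.
With 2% container overhead: ×1.02.
35,506 Mb = 4,438,224,000 bytes ÷ 1,073,741,824 = 4.133 GiB.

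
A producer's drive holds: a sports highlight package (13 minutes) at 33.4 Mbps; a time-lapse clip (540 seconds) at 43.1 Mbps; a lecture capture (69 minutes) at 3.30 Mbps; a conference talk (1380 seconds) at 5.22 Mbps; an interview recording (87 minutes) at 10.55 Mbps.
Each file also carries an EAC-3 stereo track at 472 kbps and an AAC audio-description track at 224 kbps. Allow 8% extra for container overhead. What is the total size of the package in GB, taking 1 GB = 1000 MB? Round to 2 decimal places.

18.04 GB

Audio total: 472 + 224 = 696 kbps = 0.696 Mbps.
sports highlight package: 34.096 Mbps × 780 s × 1.08 = 28722.5 Mb
time-lapse clip: 43.796 Mbps × 540 s × 1.08 = 25541.8 Mb
lecture capture: 3.996 Mbps × 4140 s × 1.08 = 17866.9 Mb
conference talk: 5.916 Mbps × 1380 s × 1.08 = 8817.2 Mb
interview recording: 11.246 Mbps × 5220 s × 1.08 = 63400.4 Mb
Total: 144348.9 Mb = 18043.6 MB.
= 18.04 GB.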